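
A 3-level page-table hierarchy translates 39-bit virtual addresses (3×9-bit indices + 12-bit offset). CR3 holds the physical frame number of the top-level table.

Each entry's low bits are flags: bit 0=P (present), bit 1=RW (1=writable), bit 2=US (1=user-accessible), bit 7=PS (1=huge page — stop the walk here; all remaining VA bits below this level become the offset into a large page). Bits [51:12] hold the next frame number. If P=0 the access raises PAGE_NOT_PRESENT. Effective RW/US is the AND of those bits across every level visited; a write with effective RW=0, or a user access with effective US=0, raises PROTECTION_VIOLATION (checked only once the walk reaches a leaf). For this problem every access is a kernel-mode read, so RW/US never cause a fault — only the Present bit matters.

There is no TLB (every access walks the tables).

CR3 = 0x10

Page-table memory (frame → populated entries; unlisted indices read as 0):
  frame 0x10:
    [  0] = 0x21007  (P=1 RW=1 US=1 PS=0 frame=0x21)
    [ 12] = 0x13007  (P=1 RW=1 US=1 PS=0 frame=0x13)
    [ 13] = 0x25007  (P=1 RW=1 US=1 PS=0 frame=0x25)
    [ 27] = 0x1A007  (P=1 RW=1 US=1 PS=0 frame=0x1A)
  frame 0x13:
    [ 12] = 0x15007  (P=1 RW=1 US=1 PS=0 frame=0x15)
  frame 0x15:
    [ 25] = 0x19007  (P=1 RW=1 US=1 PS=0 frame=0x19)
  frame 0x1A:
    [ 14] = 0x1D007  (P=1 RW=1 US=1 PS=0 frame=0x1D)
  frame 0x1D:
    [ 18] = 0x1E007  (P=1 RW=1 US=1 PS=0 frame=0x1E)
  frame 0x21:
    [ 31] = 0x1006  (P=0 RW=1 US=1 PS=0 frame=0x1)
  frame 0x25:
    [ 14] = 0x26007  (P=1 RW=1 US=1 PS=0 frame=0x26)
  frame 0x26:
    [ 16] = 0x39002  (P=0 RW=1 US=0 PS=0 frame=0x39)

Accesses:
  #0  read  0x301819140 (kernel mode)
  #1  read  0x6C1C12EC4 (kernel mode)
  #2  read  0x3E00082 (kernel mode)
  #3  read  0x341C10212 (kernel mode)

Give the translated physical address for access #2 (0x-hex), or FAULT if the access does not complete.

Trace:
#0 VA=0x301819140 (r,kernel):
  lvl0: tbl 0x10, slot 12 ⇒ 0x13007 (P1/RW1/US1/PS0)
  lvl1: tbl 0x13, slot 12 ⇒ 0x15007 (P1/RW1/US1/PS0)
  lvl2: tbl 0x15, slot 25 ⇒ 0x19007 (P1/RW1/US1/PS0)
  → PA=0x19140  (3 entries read)
#1 VA=0x6C1C12EC4 (r,kernel):
  lvl0: tbl 0x10, slot 27 ⇒ 0x1A007 (P1/RW1/US1/PS0)
  lvl1: tbl 0x1A, slot 14 ⇒ 0x1D007 (P1/RW1/US1/PS0)
  lvl2: tbl 0x1D, slot 18 ⇒ 0x1E007 (P1/RW1/US1/PS0)
  → PA=0x1EEC4  (3 entries read)
#2 VA=0x3E00082 (r,kernel):
  lvl0: tbl 0x10, slot 0 ⇒ 0x21007 (P1/RW1/US1/PS0)
  lvl1: tbl 0x21, slot 31 ⇒ 0x1006 (P0/RW1/US1/PS0)
  ⇒ fault: PAGE_NOT_PRESENT  — 2 lookups
#3 VA=0x341C10212 (r,kernel):
  lvl0: tbl 0x10, slot 13 ⇒ 0x25007 (P1/RW1/US1/PS0)
  lvl1: tbl 0x25, slot 14 ⇒ 0x26007 (P1/RW1/US1/PS0)
  lvl2: tbl 0x26, slot 16 ⇒ 0x39002 (P0/RW1/US0/PS0)
  ⇒ fault: PAGE_NOT_PRESENT  — 3 lookups

Access #2 PA: FAULT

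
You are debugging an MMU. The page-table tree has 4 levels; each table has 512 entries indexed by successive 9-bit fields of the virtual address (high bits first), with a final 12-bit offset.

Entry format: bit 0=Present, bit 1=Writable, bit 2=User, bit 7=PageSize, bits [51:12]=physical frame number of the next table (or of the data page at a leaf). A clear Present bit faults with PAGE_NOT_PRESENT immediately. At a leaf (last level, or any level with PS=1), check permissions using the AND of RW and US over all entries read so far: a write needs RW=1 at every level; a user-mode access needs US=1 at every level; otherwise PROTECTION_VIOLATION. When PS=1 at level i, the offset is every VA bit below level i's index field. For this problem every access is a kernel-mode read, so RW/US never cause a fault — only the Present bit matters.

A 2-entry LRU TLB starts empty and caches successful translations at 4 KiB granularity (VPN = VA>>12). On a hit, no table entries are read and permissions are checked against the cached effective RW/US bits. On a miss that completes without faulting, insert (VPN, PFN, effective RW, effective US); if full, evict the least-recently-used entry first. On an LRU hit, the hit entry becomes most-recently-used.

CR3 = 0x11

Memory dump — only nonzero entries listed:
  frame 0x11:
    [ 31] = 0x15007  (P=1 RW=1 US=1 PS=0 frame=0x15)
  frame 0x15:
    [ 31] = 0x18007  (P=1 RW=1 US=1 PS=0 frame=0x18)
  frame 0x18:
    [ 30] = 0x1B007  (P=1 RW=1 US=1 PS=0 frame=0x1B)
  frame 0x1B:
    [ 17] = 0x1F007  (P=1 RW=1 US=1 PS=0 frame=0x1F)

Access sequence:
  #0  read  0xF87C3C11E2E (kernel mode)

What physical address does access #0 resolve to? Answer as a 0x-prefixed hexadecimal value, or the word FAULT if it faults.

Trace:
#0 VA=0xF87C3C11E2E (r,kernel):
  L0: frame=0x11 idx=31 entry=0x15007 [P=1 RW=1 US=1 PS=0]
  L1: frame=0x15 idx=31 entry=0x18007 [P=1 RW=1 US=1 PS=0]
  L2: frame=0x18 idx=30 entry=0x1B007 [P=1 RW=1 US=1 PS=0]
  L3: frame=0x1B idx=17 entry=0x1F007 [P=1 RW=1 US=1 PS=0]
  ⇒ phys 0x1FE2E  [4 reads]

Access #0 PA: 0x1FE2E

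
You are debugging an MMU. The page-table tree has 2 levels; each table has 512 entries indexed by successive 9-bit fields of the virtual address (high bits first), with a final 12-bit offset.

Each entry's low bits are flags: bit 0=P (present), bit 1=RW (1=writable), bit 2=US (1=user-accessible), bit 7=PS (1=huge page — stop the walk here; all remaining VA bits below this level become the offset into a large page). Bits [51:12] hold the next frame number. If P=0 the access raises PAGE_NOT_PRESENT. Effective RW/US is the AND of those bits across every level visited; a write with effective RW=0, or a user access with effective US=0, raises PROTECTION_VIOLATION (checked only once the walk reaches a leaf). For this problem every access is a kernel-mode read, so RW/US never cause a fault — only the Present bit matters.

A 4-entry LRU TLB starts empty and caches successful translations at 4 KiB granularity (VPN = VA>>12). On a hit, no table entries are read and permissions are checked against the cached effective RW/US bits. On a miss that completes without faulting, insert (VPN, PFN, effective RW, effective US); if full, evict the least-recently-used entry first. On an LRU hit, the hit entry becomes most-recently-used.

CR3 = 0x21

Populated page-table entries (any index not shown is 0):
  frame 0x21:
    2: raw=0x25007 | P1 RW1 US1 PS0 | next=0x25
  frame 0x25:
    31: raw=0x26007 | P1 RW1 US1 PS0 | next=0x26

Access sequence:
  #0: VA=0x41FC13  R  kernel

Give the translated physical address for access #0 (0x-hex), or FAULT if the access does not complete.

Walk each access:
#0 VA=0x41FC13 (r,kernel):
  L0: frame=0x21 idx=2 entry=0x25007 [P=1 RW=1 US=1 PS=0]
  L1: frame=0x25 idx=31 entry=0x26007 [P=1 RW=1 US=1 PS=0]
  ⇒ phys 0x26C13  [2 reads]

Access #0 PA: 0x26C13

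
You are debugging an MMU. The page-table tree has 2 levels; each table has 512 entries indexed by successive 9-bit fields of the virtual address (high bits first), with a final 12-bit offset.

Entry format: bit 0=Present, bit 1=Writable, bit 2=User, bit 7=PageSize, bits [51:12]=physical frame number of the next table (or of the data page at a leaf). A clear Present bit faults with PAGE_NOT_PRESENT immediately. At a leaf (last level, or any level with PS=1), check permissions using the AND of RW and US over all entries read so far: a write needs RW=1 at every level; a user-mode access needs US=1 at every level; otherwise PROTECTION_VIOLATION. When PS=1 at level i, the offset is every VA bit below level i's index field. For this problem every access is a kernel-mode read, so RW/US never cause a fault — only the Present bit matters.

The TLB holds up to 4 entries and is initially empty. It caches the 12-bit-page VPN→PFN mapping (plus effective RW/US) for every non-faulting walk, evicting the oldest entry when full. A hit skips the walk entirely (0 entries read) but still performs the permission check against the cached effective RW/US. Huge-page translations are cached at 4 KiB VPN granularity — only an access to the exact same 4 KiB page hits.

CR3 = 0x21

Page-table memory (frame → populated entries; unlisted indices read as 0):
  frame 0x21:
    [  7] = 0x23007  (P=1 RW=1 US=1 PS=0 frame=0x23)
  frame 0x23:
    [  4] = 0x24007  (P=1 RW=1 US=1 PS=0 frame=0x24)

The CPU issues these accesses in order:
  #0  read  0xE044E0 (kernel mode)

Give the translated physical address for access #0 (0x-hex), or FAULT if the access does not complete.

Walk each access:
#0 VA=0xE044E0 (r,kernel):
  L0: frame=0x21 idx=7 entry=0x23007 [P=1 RW=1 US=1 PS=0]
  L1: frame=0x23 idx=4 entry=0x24007 [P=1 RW=1 US=1 PS=0]
  ⇒ phys 0x244E0  [2 reads]

Access #0 PA: 0x244E0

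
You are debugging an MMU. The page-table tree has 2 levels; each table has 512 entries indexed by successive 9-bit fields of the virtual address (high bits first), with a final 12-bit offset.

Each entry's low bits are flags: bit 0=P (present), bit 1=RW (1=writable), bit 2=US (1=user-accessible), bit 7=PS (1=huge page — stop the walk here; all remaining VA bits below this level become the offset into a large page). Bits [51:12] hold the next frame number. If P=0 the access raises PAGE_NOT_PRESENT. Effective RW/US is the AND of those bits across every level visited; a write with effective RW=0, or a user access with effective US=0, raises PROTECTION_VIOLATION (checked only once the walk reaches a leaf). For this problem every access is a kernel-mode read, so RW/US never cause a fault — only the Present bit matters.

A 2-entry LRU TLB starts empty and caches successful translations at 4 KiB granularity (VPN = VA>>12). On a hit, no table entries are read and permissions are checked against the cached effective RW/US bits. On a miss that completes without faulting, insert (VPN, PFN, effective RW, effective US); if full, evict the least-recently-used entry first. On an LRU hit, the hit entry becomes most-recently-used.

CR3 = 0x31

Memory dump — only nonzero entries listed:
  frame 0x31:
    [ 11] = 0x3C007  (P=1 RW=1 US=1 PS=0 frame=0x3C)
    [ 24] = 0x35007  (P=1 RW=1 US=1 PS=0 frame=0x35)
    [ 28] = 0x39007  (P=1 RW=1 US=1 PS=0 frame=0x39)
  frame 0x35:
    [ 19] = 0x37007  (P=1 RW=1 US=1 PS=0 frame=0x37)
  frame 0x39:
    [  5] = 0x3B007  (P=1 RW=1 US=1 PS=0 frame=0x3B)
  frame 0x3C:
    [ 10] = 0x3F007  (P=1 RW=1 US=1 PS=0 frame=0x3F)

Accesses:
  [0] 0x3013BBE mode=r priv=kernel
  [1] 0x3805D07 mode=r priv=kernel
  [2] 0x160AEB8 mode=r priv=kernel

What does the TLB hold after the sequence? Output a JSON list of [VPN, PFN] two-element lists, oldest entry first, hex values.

Walk each access:
#0 VA=0x3013BBE (r,kernel):
  L0: frame=0x31 idx=24 entry=0x35007 [P=1 RW=1 US=1 PS=0]
  L1: frame=0x35 idx=19 entry=0x37007 [P=1 RW=1 US=1 PS=0]
  → PA=0x37BBE  (2 entries read)
#1 VA=0x3805D07 (r,kernel):
  L0: frame=0x31 idx=28 entry=0x39007 [P=1 RW=1 US=1 PS=0]
  L1: frame=0x39 idx=5 entry=0x3B007 [P=1 RW=1 US=1 PS=0]
  → PA=0x3BD07  (2 entries read)
#2 VA=0x160AEB8 (r,kernel):
  L0: frame=0x31 idx=11 entry=0x3C007 [P=1 RW=1 US=1 PS=0]
  L1: frame=0x3C idx=10 entry=0x3F007 [P=1 RW=1 US=1 PS=0]
  → PA=0x3FEB8  (2 entries read)

TLB: [["0x3805", "0x3B"], ["0x160A", "0x3F"]]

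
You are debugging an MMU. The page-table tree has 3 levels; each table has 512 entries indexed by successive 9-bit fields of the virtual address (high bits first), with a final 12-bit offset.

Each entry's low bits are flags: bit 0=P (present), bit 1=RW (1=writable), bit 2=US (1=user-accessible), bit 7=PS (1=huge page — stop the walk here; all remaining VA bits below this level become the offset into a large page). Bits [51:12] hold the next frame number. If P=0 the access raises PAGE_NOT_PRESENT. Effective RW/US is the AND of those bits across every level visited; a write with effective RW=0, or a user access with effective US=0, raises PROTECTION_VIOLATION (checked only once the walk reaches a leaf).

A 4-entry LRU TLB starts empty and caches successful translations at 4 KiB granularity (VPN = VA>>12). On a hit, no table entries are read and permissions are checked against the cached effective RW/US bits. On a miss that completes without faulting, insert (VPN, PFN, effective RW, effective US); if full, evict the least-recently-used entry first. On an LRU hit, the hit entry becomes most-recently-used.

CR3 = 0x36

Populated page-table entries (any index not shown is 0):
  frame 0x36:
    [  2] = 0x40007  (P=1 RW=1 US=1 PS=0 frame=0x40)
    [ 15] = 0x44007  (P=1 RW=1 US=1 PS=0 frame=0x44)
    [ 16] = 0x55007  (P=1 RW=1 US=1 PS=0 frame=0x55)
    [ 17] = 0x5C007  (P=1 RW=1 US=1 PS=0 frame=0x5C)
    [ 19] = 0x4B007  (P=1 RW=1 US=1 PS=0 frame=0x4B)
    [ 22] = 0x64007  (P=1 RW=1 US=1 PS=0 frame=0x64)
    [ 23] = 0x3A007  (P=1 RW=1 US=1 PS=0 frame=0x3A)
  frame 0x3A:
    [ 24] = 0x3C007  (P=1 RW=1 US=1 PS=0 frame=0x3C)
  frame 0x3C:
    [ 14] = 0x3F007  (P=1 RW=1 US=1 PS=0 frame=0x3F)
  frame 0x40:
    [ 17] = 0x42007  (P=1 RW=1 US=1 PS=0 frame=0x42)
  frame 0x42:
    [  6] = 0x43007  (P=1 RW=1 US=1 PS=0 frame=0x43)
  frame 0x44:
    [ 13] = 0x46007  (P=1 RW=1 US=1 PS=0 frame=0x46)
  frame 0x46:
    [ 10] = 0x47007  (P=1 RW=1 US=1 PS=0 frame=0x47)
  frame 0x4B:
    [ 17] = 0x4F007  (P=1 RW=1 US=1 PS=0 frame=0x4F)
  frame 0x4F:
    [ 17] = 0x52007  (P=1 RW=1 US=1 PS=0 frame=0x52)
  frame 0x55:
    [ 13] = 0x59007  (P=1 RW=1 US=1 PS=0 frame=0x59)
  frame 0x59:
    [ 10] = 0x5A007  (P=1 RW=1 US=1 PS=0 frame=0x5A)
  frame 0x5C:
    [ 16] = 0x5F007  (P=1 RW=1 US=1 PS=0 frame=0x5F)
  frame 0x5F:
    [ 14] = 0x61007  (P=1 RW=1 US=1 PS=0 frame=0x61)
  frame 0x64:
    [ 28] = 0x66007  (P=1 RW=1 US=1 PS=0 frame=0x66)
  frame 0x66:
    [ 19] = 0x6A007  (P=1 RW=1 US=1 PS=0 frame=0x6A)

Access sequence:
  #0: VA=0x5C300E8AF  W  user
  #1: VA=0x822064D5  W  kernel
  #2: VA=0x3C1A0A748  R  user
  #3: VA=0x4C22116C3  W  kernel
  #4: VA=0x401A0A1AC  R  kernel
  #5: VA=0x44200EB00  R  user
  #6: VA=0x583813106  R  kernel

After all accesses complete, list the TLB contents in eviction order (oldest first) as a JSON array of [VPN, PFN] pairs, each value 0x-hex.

Walk each access:
#0 VA=0x5C300E8AF (w,user):
  L0: frame=0x36 idx=23 entry=0x3A007 [P=1 RW=1 US=1 PS=0]
  L1: frame=0x3A idx=24 entry=0x3C007 [P=1 RW=1 US=1 PS=0]
  L2: frame=0x3C idx=14 entry=0x3F007 [P=1 RW=1 US=1 PS=0]
  ⇒ phys 0x3F8AF  [3 reads]
#1 VA=0x822064D5 (w,kernel):
  L0: frame=0x36 idx=2 entry=0x40007 [P=1 RW=1 US=1 PS=0]
  L1: frame=0x40 idx=17 entry=0x42007 [P=1 RW=1 US=1 PS=0]
  L2: frame=0x42 idx=6 entry=0x43007 [P=1 RW=1 US=1 PS=0]
  ⇒ phys 0x434D5  [3 reads]
#2 VA=0x3C1A0A748 (r,user):
  L0: frame=0x36 idx=15 entry=0x44007 [P=1 RW=1 US=1 PS=0]
  L1: frame=0x44 idx=13 entry=0x46007 [P=1 RW=1 US=1 PS=0]
  L2: frame=0x46 idx=10 entry=0x47007 [P=1 RW=1 US=1 PS=0]
  ⇒ phys 0x47748  [3 reads]
#3 VA=0x4C22116C3 (w,kernel):
  L0: frame=0x36 idx=19 entry=0x4B007 [P=1 RW=1 US=1 PS=0]
  L1: frame=0x4B idx=17 entry=0x4F007 [P=1 RW=1 US=1 PS=0]
  L2: frame=0x4F idx=17 entry=0x52007 [P=1 RW=1 US=1 PS=0]
  ⇒ phys 0x526C3  [3 reads]
#4 VA=0x401A0A1AC (r,kernel):
  L0: frame=0x36 idx=16 entry=0x55007 [P=1 RW=1 US=1 PS=0]
  L1: frame=0x55 idx=13 entry=0x59007 [P=1 RW=1 US=1 PS=0]
  L2: frame=0x59 idx=10 entry=0x5A007 [P=1 RW=1 US=1 PS=0]
  ⇒ phys 0x5A1AC  [3 reads]
#5 VA=0x44200EB00 (r,user):
  L0: frame=0x36 idx=17 entry=0x5C007 [P=1 RW=1 US=1 PS=0]
  L1: frame=0x5C idx=16 entry=0x5F007 [P=1 RW=1 US=1 PS=0]
  L2: frame=0x5F idx=14 entry=0x61007 [P=1 RW=1 US=1 PS=0]
  ⇒ phys 0x61B00  [3 reads]
#6 VA=0x583813106 (r,kernel):
  L0: frame=0x36 idx=22 entry=0x64007 [P=1 RW=1 US=1 PS=0]
  L1: frame=0x64 idx=28 entry=0x66007 [P=1 RW=1 US=1 PS=0]
  L2: frame=0x66 idx=19 entry=0x6A007 [P=1 RW=1 US=1 PS=0]
  ⇒ phys 0x6A106  [3 reads]

TLB: [["0x4C2211", "0x52"], ["0x401A0A", "0x5A"], ["0x44200E", "0x61"], ["0x583813", "0x6A"]]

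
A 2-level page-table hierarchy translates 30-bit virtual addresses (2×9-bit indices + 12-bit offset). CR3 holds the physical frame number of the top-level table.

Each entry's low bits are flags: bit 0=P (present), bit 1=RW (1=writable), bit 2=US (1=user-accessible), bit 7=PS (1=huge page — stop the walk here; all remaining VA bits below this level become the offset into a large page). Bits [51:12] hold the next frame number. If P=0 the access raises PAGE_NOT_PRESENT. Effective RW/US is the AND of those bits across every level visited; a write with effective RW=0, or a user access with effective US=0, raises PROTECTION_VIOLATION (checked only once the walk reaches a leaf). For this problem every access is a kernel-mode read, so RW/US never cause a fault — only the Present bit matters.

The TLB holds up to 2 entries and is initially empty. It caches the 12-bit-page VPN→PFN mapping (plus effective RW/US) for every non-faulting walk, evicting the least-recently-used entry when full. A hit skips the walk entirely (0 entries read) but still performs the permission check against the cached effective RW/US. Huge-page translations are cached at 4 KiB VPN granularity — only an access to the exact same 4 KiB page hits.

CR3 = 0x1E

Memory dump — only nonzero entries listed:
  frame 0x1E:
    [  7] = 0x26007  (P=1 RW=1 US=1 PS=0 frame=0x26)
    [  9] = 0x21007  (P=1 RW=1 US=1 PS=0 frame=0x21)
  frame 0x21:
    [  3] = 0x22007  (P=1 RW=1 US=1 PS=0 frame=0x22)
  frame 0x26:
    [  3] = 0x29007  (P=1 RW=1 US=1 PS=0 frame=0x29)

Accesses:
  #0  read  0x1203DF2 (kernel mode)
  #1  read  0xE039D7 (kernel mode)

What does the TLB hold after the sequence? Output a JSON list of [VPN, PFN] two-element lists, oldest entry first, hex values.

Trace:
#0 VA=0x1203DF2 (r,kernel):
  L0: frame=0x1E idx=9 entry=0x21007 [P=1 RW=1 US=1 PS=0]
  L1: frame=0x21 idx=3 entry=0x22007 [P=1 RW=1 US=1 PS=0]
  ⇒ phys 0x22DF2  [2 reads]
#1 VA=0xE039D7 (r,kernel):
  L0: frame=0x1E idx=7 entry=0x26007 [P=1 RW=1 US=1 PS=0]
  L1: frame=0x26 idx=3 entry=0x29007 [P=1 RW=1 US=1 PS=0]
  ⇒ phys 0x299D7  [2 reads]

TLB: [["0x1203", "0x22"], ["0xE03", "0x29"]]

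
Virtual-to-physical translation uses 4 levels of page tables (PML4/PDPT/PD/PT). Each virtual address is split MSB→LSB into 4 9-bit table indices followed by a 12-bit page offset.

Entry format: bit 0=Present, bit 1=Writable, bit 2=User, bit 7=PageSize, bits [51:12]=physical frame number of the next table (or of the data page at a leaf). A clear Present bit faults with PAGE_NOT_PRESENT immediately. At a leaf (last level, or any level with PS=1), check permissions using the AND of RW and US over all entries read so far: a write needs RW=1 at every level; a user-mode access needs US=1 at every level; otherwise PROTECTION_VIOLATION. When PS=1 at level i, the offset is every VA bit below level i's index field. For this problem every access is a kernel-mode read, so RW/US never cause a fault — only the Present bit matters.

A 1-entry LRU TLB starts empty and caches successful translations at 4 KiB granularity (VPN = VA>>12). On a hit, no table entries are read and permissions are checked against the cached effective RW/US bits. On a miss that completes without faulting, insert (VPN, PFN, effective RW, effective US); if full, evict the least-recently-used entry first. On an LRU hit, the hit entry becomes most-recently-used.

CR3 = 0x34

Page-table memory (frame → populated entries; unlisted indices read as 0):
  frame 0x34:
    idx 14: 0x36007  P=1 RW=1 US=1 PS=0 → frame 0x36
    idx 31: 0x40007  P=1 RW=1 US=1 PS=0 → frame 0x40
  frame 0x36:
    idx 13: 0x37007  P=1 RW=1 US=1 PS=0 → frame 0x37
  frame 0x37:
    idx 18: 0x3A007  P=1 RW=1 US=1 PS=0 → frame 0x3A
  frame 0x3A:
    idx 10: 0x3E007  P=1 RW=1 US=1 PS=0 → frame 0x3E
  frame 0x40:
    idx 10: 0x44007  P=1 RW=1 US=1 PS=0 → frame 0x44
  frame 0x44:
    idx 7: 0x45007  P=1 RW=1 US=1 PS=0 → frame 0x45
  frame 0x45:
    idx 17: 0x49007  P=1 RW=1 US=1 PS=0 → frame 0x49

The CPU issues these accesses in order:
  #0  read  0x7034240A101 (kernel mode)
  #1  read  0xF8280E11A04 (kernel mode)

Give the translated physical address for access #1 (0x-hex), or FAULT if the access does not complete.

Walk each access:
#0 VA=0x7034240A101 (r,kernel):
  L0 @0x34[14] → 0x36007  P=1,RW=1,US=1,PS=0
  L1 @0x36[13] → 0x37007  P=1,RW=1,US=1,PS=0
  L2 @0x37[18] → 0x3A007  P=1,RW=1,US=1,PS=0
  L3 @0x3A[10] → 0x3E007  P=1,RW=1,US=1,PS=0
  ✓ 0x3E101  — 4 lookups
#1 VA=0xF8280E11A04 (r,kernel):
  L0 @0x34[31] → 0x40007  P=1,RW=1,US=1,PS=0
  L1 @0x40[10] → 0x44007  P=1,RW=1,US=1,PS=0
  L2 @0x44[7] → 0x45007  P=1,RW=1,US=1,PS=0
  L3 @0x45[17] → 0x49007  P=1,RW=1,US=1,PS=0
  ✓ 0x49A04  — 4 lookups

Access #1 PA: 0x49A04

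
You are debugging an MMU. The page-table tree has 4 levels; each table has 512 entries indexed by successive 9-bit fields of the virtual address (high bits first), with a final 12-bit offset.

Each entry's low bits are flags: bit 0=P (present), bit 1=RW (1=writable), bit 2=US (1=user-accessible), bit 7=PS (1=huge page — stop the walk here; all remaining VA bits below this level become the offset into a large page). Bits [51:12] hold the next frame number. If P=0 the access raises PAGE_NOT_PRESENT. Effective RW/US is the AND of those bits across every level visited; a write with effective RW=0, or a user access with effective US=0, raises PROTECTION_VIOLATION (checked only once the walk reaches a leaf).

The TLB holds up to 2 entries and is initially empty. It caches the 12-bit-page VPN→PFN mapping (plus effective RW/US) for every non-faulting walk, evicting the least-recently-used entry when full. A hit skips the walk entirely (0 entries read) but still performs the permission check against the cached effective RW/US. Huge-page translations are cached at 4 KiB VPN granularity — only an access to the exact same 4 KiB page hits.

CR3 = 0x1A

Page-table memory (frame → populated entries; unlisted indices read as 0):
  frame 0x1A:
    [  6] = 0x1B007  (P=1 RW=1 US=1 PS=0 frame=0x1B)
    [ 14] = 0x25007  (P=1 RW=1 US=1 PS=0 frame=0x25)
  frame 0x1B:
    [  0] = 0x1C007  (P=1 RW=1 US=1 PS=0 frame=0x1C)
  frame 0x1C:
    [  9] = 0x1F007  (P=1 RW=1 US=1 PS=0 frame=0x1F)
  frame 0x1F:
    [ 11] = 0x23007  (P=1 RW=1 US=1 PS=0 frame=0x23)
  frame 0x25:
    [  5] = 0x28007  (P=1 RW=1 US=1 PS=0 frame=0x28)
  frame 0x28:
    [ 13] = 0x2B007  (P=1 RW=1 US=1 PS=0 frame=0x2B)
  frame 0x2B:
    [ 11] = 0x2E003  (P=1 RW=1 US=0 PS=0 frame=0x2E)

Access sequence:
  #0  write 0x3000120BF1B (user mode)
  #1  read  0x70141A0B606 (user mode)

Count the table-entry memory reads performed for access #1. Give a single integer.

Per-access translation:
#0 VA=0x3000120BF1B (w,user):
  L0 @0x1A[6] → 0x1B007  P=1,RW=1,US=1,PS=0
  L1 @0x1B[0] → 0x1C007  P=1,RW=1,US=1,PS=0
  L2 @0x1C[9] → 0x1F007  P=1,RW=1,US=1,PS=0
  L3 @0x1F[11] → 0x23007  P=1,RW=1,US=1,PS=0
  ✓ 0x23F1B  — 4 lookups
#1 VA=0x70141A0B606 (r,user):
  L0 @0x1A[14] → 0x25007  P=1,RW=1,US=1,PS=0
  L1 @0x25[5] → 0x28007  P=1,RW=1,US=1,PS=0
  L2 @0x28[13] → 0x2B007  P=1,RW=1,US=1,PS=0
  L3 @0x2B[11] → 0x2E003  P=1,RW=1,US=0,PS=0
  → PROTECTION_VIOLATION  (4 entries read)

Entries read for #1: 4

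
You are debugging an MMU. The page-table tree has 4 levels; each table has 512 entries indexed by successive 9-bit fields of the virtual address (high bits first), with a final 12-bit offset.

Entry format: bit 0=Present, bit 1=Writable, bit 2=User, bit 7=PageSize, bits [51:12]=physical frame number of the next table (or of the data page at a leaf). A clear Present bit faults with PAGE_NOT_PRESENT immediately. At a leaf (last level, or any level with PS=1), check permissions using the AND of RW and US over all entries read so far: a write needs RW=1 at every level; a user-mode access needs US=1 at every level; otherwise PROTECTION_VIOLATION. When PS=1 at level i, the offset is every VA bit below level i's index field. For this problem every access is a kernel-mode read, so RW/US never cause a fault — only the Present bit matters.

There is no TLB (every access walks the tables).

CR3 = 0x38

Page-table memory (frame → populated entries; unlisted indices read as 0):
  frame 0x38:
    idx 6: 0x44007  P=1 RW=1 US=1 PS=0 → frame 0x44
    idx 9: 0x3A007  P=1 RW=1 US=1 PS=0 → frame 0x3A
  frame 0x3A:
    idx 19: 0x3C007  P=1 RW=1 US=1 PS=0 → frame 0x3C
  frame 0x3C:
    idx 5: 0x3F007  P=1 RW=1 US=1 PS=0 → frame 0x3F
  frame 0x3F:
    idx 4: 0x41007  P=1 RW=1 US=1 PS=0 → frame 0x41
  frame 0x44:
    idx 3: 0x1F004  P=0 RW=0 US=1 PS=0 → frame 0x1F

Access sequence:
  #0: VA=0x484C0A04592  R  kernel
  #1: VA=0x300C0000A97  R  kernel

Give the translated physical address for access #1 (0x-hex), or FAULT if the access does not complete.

Per-access translation:
#0 VA=0x484C0A04592 (r,kernel):
  L0 @0x38[9] → 0x3A007  P=1,RW=1,US=1,PS=0
  L1 @0x3A[19] → 0x3C007  P=1,RW=1,US=1,PS=0
  L2 @0x3C[5] → 0x3F007  P=1,RW=1,US=1,PS=0
  L3 @0x3F[4] → 0x41007  P=1,RW=1,US=1,PS=0
  ✓ 0x41592  — 4 lookups
#1 VA=0x300C0000A97 (r,kernel):
  L0 @0x38[6] → 0x44007  P=1,RW=1,US=1,PS=0
  L1 @0x44[3] → 0x1F004  P=0,RW=0,US=1,PS=0
  → PAGE_NOT_PRESENT  (2 entries read)

Access #1 PA: FAULT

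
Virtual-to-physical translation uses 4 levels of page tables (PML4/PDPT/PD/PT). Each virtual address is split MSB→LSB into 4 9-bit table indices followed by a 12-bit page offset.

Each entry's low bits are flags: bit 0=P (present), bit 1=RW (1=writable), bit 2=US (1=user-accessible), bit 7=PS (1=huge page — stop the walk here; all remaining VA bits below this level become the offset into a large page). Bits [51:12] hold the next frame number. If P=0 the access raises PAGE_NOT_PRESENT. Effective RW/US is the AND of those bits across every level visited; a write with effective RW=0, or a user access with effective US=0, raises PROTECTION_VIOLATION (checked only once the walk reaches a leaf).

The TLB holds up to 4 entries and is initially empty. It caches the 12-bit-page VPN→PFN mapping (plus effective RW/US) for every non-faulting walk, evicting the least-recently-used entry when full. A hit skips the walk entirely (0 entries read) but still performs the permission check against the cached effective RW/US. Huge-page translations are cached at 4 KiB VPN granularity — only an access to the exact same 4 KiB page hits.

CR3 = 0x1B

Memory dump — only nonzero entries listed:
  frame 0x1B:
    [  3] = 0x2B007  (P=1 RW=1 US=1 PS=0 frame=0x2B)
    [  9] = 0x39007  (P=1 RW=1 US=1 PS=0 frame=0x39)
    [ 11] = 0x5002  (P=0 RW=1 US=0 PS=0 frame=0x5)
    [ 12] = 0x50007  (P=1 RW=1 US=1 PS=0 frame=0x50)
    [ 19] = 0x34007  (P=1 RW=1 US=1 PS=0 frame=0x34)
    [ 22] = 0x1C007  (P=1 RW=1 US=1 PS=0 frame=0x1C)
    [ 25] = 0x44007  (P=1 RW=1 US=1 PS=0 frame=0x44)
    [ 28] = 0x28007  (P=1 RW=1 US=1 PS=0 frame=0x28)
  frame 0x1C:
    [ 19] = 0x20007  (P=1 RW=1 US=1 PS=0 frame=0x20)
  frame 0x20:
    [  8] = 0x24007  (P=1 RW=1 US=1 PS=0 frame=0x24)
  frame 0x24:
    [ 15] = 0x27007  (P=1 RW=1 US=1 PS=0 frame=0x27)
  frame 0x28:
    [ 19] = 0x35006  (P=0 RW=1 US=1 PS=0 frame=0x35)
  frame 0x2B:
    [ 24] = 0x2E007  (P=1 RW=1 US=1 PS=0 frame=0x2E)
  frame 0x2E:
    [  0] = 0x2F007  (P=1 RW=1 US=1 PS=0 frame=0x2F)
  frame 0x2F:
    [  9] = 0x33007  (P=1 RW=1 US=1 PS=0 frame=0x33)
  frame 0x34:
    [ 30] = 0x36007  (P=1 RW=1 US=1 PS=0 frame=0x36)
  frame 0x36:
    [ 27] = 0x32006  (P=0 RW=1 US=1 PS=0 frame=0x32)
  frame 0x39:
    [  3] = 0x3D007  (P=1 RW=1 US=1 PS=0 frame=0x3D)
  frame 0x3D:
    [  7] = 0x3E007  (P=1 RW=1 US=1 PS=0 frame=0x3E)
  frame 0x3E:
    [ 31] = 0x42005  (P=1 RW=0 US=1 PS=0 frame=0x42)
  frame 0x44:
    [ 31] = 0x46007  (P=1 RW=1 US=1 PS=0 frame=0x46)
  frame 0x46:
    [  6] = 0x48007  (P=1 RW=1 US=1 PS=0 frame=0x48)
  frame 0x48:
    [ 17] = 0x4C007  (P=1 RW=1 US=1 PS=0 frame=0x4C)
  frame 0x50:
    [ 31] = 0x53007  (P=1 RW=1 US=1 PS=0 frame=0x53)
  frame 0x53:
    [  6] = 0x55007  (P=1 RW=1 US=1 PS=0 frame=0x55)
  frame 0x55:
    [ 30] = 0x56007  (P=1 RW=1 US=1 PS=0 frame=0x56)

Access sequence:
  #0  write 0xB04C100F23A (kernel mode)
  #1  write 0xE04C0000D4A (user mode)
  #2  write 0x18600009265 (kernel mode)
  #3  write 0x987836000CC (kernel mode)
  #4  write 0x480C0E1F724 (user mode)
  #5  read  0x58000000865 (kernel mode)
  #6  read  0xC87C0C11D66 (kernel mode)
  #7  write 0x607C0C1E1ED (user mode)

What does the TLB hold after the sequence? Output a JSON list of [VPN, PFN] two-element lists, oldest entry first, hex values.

Trace:
#0 VA=0xB04C100F23A (w,kernel):
  L0: frame=0x1B idx=22 entry=0x1C007 [P=1 RW=1 US=1 PS=0]
  L1: frame=0x1C idx=19 entry=0x20007 [P=1 RW=1 US=1 PS=0]
  L2: frame=0x20 idx=8 entry=0x24007 [P=1 RW=1 US=1 PS=0]
  L3: frame=0x24 idx=15 entry=0x27007 [P=1 RW=1 US=1 PS=0]
  ✓ 0x2723A  — 4 lookups
#1 VA=0xE04C0000D4A (w,user):
  L0: frame=0x1B idx=28 entry=0x28007 [P=1 RW=1 US=1 PS=0]
  L1: frame=0x28 idx=19 entry=0x35006 [P=0 RW=1 US=1 PS=0]
  ⇒ fault: PAGE_NOT_PRESENT  — 2 lookups
#2 VA=0x18600009265 (w,kernel):
  L0: frame=0x1B idx=3 entry=0x2B007 [P=1 RW=1 US=1 PS=0]
  L1: frame=0x2B idx=24 entry=0x2E007 [P=1 RW=1 US=1 PS=0]
  L2: frame=0x2E idx=0 entry=0x2F007 [P=1 RW=1 US=1 PS=0]
  L3: frame=0x2F idx=9 entry=0x33007 [P=1 RW=1 US=1 PS=0]
  ✓ 0x33265  — 4 lookups
#3 VA=0x987836000CC (w,kernel):
  L0: frame=0x1B idx=19 entry=0x34007 [P=1 RW=1 US=1 PS=0]
  L1: frame=0x34 idx=30 entry=0x36007 [P=1 RW=1 US=1 PS=0]
  L2: frame=0x36 idx=27 entry=0x32006 [P=0 RW=1 US=1 PS=0]
  ⇒ fault: PAGE_NOT_PRESENT  — 3 lookups
#4 VA=0x480C0E1F724 (w,user):
  L0: frame=0x1B idx=9 entry=0x39007 [P=1 RW=1 US=1 PS=0]
  L1: frame=0x39 idx=3 entry=0x3D007 [P=1 RW=1 US=1 PS=0]
  L2: frame=0x3D idx=7 entry=0x3E007 [P=1 RW=1 US=1 PS=0]
  L3: frame=0x3E idx=31 entry=0x42005 [P=1 RW=0 US=1 PS=0]
  ⇒ fault: PROTECTION_VIOLATION  — 4 lookups
#5 VA=0x58000000865 (r,kernel):
  L0: frame=0x1B idx=11 entry=0x5002 [P=0 RW=1 US=0 PS=0]
  ⇒ fault: PAGE_NOT_PRESENT  — 1 lookups
#6 VA=0xC87C0C11D66 (r,kernel):
  L0: frame=0x1B idx=25 entry=0x44007 [P=1 RW=1 US=1 PS=0]
  L1: frame=0x44 idx=31 entry=0x46007 [P=1 RW=1 US=1 PS=0]
  L2: frame=0x46 idx=6 entry=0x48007 [P=1 RW=1 US=1 PS=0]
  L3: frame=0x48 idx=17 entry=0x4C007 [P=1 RW=1 US=1 PS=0]
  ✓ 0x4CD66  — 4 lookups
#7 VA=0x607C0C1E1ED (w,user):
  L0: frame=0x1B idx=12 entry=0x50007 [P=1 RW=1 US=1 PS=0]
  L1: frame=0x50 idx=31 entry=0x53007 [P=1 RW=1 US=1 PS=0]
  L2: frame=0x53 idx=6 entry=0x55007 [P=1 RW=1 US=1 PS=0]
  L3: frame=0x55 idx=30 entry=0x56007 [P=1 RW=1 US=1 PS=0]
  ✓ 0x561ED  — 4 lookups

TLB: [["0xB04C100F", "0x27"], ["0x18600009", "0x33"], ["0xC87C0C11", "0x4C"], ["0x607C0C1E", "0x56"]]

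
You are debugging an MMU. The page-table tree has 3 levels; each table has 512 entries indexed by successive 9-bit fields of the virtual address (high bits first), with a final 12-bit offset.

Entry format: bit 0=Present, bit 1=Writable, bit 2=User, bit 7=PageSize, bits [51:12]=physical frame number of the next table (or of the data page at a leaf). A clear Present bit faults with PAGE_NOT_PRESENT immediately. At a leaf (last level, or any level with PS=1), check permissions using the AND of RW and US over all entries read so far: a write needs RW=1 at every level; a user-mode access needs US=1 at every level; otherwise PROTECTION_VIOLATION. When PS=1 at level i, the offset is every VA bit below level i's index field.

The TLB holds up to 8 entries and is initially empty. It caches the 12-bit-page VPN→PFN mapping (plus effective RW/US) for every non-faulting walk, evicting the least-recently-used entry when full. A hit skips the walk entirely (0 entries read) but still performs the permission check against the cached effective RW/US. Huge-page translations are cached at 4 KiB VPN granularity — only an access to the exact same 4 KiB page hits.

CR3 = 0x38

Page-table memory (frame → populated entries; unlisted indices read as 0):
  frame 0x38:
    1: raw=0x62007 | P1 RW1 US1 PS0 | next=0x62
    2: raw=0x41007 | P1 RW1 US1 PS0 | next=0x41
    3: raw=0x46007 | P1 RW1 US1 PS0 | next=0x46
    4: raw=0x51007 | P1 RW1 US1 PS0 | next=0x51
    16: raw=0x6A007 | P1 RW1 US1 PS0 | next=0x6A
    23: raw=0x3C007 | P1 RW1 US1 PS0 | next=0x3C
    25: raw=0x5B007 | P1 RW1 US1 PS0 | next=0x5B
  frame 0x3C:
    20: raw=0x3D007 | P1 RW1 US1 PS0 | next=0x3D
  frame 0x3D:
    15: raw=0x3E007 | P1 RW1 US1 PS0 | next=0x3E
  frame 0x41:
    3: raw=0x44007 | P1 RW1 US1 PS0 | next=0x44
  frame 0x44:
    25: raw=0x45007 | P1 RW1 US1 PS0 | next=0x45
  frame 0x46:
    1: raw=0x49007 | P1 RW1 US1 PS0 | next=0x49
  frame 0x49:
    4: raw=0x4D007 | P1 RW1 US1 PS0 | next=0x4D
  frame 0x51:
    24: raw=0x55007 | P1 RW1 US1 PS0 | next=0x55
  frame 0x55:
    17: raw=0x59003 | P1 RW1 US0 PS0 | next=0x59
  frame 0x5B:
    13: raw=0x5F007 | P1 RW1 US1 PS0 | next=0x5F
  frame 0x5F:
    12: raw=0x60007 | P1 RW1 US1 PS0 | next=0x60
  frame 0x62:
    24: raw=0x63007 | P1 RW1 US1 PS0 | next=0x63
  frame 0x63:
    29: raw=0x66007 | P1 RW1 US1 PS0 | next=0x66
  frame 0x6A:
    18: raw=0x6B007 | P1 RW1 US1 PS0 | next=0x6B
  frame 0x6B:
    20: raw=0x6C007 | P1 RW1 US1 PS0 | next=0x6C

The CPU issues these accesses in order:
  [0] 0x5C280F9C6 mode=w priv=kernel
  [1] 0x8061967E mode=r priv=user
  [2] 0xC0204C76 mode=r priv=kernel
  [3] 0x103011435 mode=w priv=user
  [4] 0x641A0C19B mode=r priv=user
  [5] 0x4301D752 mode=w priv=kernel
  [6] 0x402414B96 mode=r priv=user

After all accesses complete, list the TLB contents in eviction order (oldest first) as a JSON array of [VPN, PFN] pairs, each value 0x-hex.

Per-access translation:
#0 VA=0x5C280F9C6 (w,kernel):
  [0] read 0x38 idx=23: raw=0x3C007 flags P=1 W=1 U=1 S=0
  [1] read 0x3C idx=20: raw=0x3D007 flags P=1 W=1 U=1 S=0
  [2] read 0x3D idx=15: raw=0x3E007 flags P=1 W=1 U=1 S=0
  ✓ 0x3E9C6  — 3 lookups
#1 VA=0x8061967E (r,user):
  [0] read 0x38 idx=2: raw=0x41007 flags P=1 W=1 U=1 S=0
  [1] read 0x41 idx=3: raw=0x44007 flags P=1 W=1 U=1 S=0
  [2] read 0x44 idx=25: raw=0x45007 flags P=1 W=1 U=1 S=0
  ✓ 0x4567E  — 3 lookups
#2 VA=0xC0204C76 (r,kernel):
  [0] read 0x38 idx=3: raw=0x46007 flags P=1 W=1 U=1 S=0
  [1] read 0x46 idx=1: raw=0x49007 flags P=1 W=1 U=1 S=0
  [2] read 0x49 idx=4: raw=0x4D007 flags P=1 W=1 U=1 S=0
  ✓ 0x4DC76  — 3 lookups
#3 VA=0x103011435 (w,user):
  [0] read 0x38 idx=4: raw=0x51007 flags P=1 W=1 U=1 S=0
  [1] read 0x51 idx=24: raw=0x55007 flags P=1 W=1 U=1 S=0
  [2] read 0x55 idx=17: raw=0x59003 flags P=1 W=1 U=0 S=0
  → PROTECTION_VIOLATION  (3 entries read)
#4 VA=0x641A0C19B (r,user):
  [0] read 0x38 idx=25: raw=0x5B007 flags P=1 W=1 U=1 S=0
  [1] read 0x5B idx=13: raw=0x5F007 flags P=1 W=1 U=1 S=0
  [2] read 0x5F idx=12: raw=0x60007 flags P=1 W=1 U=1 S=0
  ✓ 0x6019B  — 3 lookups
#5 VA=0x4301D752 (w,kernel):
  [0] read 0x38 idx=1: raw=0x62007 flags P=1 W=1 U=1 S=0
  [1] read 0x62 idx=24: raw=0x63007 flags P=1 W=1 U=1 S=0
  [2] read 0x63 idx=29: raw=0x66007 flags P=1 W=1 U=1 S=0
  ✓ 0x66752  — 3 lookups
#6 VA=0x402414B96 (r,user):
  [0] read 0x38 idx=16: raw=0x6A007 flags P=1 W=1 U=1 S=0
  [1] read 0x6A idx=18: raw=0x6B007 flags P=1 W=1 U=1 S=0
  [2] read 0x6B idx=20: raw=0x6C007 flags P=1 W=1 U=1 S=0
  ✓ 0x6CB96  — 3 lookups

TLB: [["0x5C280F", "0x3E"], ["0x80619", "0x45"], ["0xC0204", "0x4D"], ["0x641A0C", "0x60"], ["0x4301D", "0x66"], ["0x402414", "0x6C"]]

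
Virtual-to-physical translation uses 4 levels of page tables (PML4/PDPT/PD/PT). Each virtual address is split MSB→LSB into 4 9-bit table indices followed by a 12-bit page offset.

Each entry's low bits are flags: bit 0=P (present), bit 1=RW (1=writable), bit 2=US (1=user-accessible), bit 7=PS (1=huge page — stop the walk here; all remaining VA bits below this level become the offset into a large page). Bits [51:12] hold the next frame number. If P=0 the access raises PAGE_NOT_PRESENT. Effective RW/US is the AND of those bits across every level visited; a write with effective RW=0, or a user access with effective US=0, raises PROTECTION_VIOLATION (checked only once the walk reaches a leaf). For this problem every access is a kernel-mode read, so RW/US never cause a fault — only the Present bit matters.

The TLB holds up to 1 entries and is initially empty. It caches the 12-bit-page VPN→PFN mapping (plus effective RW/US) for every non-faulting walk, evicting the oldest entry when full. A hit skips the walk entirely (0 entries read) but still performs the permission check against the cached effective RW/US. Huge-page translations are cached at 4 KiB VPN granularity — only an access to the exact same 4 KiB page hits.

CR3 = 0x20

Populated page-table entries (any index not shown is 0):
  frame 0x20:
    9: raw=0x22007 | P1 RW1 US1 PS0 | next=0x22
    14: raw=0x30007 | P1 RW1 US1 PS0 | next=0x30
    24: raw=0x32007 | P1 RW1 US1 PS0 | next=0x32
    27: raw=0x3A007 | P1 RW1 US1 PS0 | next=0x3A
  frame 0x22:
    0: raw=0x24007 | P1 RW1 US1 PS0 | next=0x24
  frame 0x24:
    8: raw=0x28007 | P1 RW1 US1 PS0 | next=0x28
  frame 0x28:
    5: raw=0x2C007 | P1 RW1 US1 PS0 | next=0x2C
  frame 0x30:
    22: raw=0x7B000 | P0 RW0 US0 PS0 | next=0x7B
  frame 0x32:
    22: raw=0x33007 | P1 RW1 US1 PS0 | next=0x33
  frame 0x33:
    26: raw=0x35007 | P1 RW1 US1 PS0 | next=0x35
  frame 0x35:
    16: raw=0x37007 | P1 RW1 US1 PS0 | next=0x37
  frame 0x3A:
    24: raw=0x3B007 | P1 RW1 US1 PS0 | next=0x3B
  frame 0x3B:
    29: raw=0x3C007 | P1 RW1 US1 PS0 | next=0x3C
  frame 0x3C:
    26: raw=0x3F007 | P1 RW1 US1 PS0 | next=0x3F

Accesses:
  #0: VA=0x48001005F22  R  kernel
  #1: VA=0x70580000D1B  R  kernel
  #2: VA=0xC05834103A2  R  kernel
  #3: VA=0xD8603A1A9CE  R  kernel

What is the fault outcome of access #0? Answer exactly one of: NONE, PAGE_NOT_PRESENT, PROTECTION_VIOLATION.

Per-access translation:
#0 VA=0x48001005F22 (r,kernel):
  L0: frame=0x20 idx=9 entry=0x22007 [P=1 RW=1 US=1 PS=0]
  L1: frame=0x22 idx=0 entry=0x24007 [P=1 RW=1 US=1 PS=0]
  L2: frame=0x24 idx=8 entry=0x28007 [P=1 RW=1 US=1 PS=0]
  L3: frame=0x28 idx=5 entry=0x2C007 [P=1 RW=1 US=1 PS=0]
  ✓ 0x2CF22  — 4 lookups
#1 VA=0x70580000D1B (r,kernel):
  L0: frame=0x20 idx=14 entry=0x30007 [P=1 RW=1 US=1 PS=0]
  L1: frame=0x30 idx=22 entry=0x7B000 [P=0 RW=0 US=0 PS=0]
  ✗ PAGE_NOT_PRESENT  [2 reads]
#2 VA=0xC05834103A2 (r,kernel):
  L0: frame=0x20 idx=24 entry=0x32007 [P=1 RW=1 US=1 PS=0]
  L1: frame=0x32 idx=22 entry=0x33007 [P=1 RW=1 US=1 PS=0]
  L2: frame=0x33 idx=26 entry=0x35007 [P=1 RW=1 US=1 PS=0]
  L3: frame=0x35 idx=16 entry=0x37007 [P=1 RW=1 US=1 PS=0]
  ✓ 0x373A2  — 4 lookups
#3 VA=0xD8603A1A9CE (r,kernel):
  L0: frame=0x20 idx=27 entry=0x3A007 [P=1 RW=1 US=1 PS=0]
  L1: frame=0x3A idx=24 entry=0x3B007 [P=1 RW=1 US=1 PS=0]
  L2: frame=0x3B idx=29 entry=0x3C007 [P=1 RW=1 US=1 PS=0]
  L3: frame=0x3C idx=26 entry=0x3F007 [P=1 RW=1 US=1 PS=0]
  ✓ 0x3F9CE  — 4 lookups

Access #0 fault: NONE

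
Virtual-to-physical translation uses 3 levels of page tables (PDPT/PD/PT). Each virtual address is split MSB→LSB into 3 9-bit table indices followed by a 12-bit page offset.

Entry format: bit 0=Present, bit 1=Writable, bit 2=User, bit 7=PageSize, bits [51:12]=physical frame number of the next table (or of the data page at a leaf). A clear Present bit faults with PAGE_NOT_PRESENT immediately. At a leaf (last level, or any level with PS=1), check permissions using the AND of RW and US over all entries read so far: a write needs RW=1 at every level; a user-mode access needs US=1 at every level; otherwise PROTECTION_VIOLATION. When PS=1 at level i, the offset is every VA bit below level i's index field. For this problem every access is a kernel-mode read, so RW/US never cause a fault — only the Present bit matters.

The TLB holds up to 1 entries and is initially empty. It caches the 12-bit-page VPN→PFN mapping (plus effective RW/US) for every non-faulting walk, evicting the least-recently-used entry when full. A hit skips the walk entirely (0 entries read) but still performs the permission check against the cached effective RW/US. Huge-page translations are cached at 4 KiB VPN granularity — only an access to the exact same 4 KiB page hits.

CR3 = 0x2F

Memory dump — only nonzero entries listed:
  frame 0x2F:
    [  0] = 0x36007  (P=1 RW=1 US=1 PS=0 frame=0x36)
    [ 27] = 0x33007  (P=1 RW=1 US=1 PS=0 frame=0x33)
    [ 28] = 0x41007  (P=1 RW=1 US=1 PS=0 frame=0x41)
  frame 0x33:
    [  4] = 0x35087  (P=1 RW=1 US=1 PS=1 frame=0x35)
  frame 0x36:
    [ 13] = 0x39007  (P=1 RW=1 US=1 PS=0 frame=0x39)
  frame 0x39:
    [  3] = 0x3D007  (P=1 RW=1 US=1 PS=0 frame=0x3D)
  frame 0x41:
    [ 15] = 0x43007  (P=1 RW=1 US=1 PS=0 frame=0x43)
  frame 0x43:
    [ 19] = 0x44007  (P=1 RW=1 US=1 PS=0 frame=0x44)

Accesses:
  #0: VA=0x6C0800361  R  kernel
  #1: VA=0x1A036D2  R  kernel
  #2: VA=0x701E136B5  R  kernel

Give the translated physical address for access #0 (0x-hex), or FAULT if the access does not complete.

Per-access translation:
#0 VA=0x6C0800361 (r,kernel):
  lvl0: tbl 0x2F, slot 27 ⇒ 0x33007 (P1/RW1/US1/PS0)
  lvl1: tbl 0x33, slot 4 ⇒ 0x35087 (P1/RW1/US1/PS1)
  ✓ 0x35361 (huge @L1)  — 2 lookups
#1 VA=0x1A036D2 (r,kernel):
  lvl0: tbl 0x2F, slot 0 ⇒ 0x36007 (P1/RW1/US1/PS0)
  lvl1: tbl 0x36, slot 13 ⇒ 0x39007 (P1/RW1/US1/PS0)
  lvl2: tbl 0x39, slot 3 ⇒ 0x3D007 (P1/RW1/US1/PS0)
  ✓ 0x3D6D2  — 3 lookups
#2 VA=0x701E136B5 (r,kernel):
  lvl0: tbl 0x2F, slot 28 ⇒ 0x41007 (P1/RW1/US1/PS0)
  lvl1: tbl 0x41, slot 15 ⇒ 0x43007 (P1/RW1/US1/PS0)
  lvl2: tbl 0x43, slot 19 ⇒ 0x44007 (P1/RW1/US1/PS0)
  ✓ 0x446B5  — 3 lookups

Access #0 PA: 0x35361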